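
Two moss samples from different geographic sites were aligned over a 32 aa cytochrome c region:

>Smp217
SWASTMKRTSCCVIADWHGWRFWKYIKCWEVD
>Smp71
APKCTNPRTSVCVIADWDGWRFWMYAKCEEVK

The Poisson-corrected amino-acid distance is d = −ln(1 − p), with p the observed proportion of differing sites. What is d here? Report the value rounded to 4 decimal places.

0.4700

Differing sites — 1:S/A; 2:W/P; 3:A/K; 4:S/C; 6:M/N; 7:K/P; 11:C/V; 18:H/D; 24:K/M; 26:I/A; 29:W/E; 32:D/K.
p = 12/32 = 0.375000.
d = −ln(1 − 0.375000) = −ln(0.625000) = 0.4700.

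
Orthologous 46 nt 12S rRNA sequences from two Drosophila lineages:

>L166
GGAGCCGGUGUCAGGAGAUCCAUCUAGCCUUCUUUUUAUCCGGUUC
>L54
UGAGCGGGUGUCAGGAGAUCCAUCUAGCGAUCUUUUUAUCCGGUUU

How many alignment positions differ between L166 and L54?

Differing sites — 1:G/U; 6:C/G; 29:C/G; 30:U/A; 46:C/U.
That gives 5 mismatches out of 46 aligned sites, so the Hamming distance is 5.

5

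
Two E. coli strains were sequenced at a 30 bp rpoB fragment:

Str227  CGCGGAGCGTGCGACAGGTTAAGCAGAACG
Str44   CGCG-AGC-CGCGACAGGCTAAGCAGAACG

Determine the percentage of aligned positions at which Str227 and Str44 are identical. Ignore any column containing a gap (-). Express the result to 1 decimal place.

Excluding the 2 gap columns leaves 28 comparable sites.
The sequences differ at positions 10 (T/C), 19 (T/C).
26 of the 28 comparable sites match, so the percent identity is 26/28 × 100 = 92.9%.

92.9%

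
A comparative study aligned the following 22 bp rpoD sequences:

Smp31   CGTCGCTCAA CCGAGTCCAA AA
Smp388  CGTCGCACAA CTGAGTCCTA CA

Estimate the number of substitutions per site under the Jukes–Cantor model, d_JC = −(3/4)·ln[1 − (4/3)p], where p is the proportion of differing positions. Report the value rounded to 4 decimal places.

Differing sites — 7:T/A; 12:C/T; 19:A/T; 21:A/C.
p = 4/22 = 0.181818.
d = −0.75 · ln(1 − (4/3)·0.181818) = −0.75 · ln(0.757576) = −0.75 · (-0.277631) = 0.2082.

0.2082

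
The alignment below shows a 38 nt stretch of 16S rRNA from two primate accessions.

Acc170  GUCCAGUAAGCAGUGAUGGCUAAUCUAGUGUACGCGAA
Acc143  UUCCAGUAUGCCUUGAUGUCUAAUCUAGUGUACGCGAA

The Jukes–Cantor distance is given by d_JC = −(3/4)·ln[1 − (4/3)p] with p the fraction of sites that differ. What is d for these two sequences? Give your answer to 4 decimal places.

The sequences differ at positions 1 (G/U), 9 (A/U), 12 (A/C), 13 (G/U), 19 (G/U).
p = 5/38 = 0.131579.
d = −0.75 · ln(1 − (4/3)·0.131579) = −0.75 · ln(0.824561) = −0.75 · (-0.192904) = 0.1447.

0.1447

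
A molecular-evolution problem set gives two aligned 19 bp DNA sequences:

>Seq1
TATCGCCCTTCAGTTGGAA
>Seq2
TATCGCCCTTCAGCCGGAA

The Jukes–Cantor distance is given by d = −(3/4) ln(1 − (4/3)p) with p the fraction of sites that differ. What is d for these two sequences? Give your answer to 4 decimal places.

0.1134

Mismatches occur at site 14 (T↔C), site 15 (T↔C).
p = 2/19 = 0.105263.
d = −0.75 · ln(1 − (4/3)·0.105263) = −0.75 · ln(0.859649) = −0.75 · (-0.151231) = 0.1134.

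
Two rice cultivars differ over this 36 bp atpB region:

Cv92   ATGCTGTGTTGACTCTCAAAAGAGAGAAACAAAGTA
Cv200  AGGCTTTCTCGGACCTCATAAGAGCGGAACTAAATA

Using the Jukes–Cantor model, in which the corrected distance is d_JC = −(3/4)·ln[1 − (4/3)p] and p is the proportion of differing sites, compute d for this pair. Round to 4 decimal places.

0.4408

Mismatches occur at site 2 (T/G), site 6 (G/T), site 8 (G/C), site 10 (T/C), site 12 (A/G), site 13 (C/A), site 14 (T/C), site 19 (A/T), site 25 (A/C), site 27 (A/G), site 31 (A/T), site 34 (G/A).
p = 12/36 = 0.333333.
d = −0.75 · ln(1 − (4/3)·0.333333) = −0.75 · ln(0.555556) = −0.75 · (-0.587786) = 0.4408.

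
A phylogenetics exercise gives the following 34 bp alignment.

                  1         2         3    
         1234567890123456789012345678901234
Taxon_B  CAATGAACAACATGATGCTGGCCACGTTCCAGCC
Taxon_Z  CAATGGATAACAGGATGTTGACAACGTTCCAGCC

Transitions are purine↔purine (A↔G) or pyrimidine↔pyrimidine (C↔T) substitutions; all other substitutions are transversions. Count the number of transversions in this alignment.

Differing sites — 6:A/G (Ti); 8:C/T (Ti); 13:T/G (Tv); 18:C/T (Ti); 21:G/A (Ti); 23:C/A (Tv).
Of the 6 differences, 4 transitions and 2 transversions, so the answer is 2.

2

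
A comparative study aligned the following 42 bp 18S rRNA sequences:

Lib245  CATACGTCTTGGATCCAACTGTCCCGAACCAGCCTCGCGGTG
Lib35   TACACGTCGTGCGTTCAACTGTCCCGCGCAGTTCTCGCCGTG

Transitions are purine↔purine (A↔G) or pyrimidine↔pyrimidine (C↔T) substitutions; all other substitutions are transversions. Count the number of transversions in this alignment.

The sequences differ at positions 1 (C/T, transition), 3 (T/C, transition), 9 (T/G, transversion), 12 (G/C, transversion), 13 (A/G, transition), 15 (C/T, transition), 27 (A/C, transversion), 28 (A/G, transition), 30 (C/A, transversion), 31 (A/G, transition), 32 (G/T, transversion), 33 (C/T, transition), 39 (G/C, transversion).
Of the 13 differences, 7 transitions and 6 transversions, so the answer is 6.

6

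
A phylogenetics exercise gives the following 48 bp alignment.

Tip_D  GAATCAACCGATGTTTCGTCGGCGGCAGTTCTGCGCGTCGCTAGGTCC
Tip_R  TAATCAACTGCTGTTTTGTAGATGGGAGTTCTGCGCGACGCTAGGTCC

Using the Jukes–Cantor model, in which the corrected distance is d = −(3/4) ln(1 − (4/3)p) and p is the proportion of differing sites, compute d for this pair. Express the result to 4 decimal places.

Mismatches occur at site 1 (G↔T), site 9 (C↔T), site 11 (A↔C), site 17 (C↔T), site 20 (C↔A), site 22 (G↔A), site 23 (C↔T), site 26 (C↔G), site 38 (T↔A).
p = 9/48 = 0.187500.
d = −0.75 · ln(1 − (4/3)·0.187500) = −0.75 · ln(0.750000) = −0.75 · (-0.287682) = 0.2158.

0.2158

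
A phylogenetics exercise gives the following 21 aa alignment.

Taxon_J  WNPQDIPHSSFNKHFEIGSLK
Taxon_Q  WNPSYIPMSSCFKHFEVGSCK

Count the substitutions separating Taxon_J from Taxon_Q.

7

The sequences differ at positions 4 (Q/S), 5 (D/Y), 8 (H/M), 11 (F/C), 12 (N/F), 17 (I/V), 20 (L/C).
That gives 7 mismatches out of 21 aligned sites, so the Hamming distance is 7.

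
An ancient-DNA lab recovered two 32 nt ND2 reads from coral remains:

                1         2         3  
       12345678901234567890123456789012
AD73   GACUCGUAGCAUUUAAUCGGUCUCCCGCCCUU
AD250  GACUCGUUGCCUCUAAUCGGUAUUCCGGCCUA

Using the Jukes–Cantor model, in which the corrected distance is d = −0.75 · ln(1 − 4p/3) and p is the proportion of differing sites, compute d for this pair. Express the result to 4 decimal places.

0.2586

The sequences differ at positions 8 (A/U), 11 (A/C), 13 (U/C), 22 (C/A), 24 (C/U), 28 (C/G), 32 (U/A).
p = 7/32 = 0.218750.
d = −0.75 · ln(1 − (4/3)·0.218750) = −0.75 · ln(0.708333) = −0.75 · (-0.344841) = 0.2586.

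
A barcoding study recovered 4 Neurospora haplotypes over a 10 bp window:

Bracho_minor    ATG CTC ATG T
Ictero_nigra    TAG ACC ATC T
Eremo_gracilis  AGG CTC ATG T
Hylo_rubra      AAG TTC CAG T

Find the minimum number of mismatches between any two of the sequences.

1

Pairwise Hamming distances:
  Bracho_minor vs Ictero_nigra: 5
  Bracho_minor vs Eremo_gracilis: 1
  Bracho_minor vs Hylo_rubra: 4
  Ictero_nigra vs Eremo_gracilis: 5
  Ictero_nigra vs Hylo_rubra: 6
  Eremo_gracilis vs Hylo_rubra: 4
The smallest is 1, between Bracho_minor and Eremo_gracilis.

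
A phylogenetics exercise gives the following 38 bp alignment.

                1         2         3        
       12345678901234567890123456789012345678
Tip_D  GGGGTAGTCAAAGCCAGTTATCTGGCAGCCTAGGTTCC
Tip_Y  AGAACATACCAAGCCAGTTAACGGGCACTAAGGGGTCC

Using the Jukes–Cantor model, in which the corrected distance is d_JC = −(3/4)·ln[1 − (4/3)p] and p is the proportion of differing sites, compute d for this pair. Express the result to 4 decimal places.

The sequences differ at positions 1 (G/A), 3 (G/A), 4 (G/A), 5 (T/C), 7 (G/T), 8 (T/A), 10 (A/C), 21 (T/A), 23 (T/G), 28 (G/C), 29 (C/T), 30 (C/A), 31 (T/A), 32 (A/G), 35 (T/G).
p = 15/38 = 0.394737.
d = −0.75 · ln(1 − (4/3)·0.394737) = −0.75 · ln(0.473684) = −0.75 · (-0.747215) = 0.5604.

0.5604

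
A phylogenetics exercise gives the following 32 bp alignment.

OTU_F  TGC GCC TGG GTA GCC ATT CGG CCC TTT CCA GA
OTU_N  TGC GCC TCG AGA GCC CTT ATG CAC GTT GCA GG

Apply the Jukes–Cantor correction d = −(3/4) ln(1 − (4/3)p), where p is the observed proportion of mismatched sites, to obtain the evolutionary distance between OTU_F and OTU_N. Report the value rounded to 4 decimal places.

0.4042

Differing sites — 8:G/C; 10:G/A; 11:T/G; 16:A/C; 19:C/A; 20:G/T; 23:C/A; 25:T/G; 28:C/G; 32:A/G.
p = 10/32 = 0.312500.
d = −0.75 · ln(1 − (4/3)·0.312500) = −0.75 · ln(0.583333) = −0.75 · (-0.538997) = 0.4042.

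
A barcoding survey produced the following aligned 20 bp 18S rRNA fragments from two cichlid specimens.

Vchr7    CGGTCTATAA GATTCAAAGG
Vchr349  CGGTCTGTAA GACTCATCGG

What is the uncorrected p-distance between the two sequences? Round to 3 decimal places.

0.200

Mismatches occur at site 7 (A→G), site 13 (T→C), site 17 (A→T), site 18 (A→C).
There are 4 differences over 20 sites, so p = 4/20 = 0.200.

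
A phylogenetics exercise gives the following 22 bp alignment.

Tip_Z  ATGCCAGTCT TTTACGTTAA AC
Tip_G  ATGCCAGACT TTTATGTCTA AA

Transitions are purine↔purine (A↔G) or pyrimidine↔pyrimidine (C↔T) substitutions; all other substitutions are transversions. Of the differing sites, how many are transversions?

The sequences differ at positions 8 (T/A, transversion), 15 (C/T, transition), 18 (T/C, transition), 19 (A/T, transversion), 22 (C/A, transversion).
Of the 5 differences, 2 transitions and 3 transversions, so the answer is 3.

3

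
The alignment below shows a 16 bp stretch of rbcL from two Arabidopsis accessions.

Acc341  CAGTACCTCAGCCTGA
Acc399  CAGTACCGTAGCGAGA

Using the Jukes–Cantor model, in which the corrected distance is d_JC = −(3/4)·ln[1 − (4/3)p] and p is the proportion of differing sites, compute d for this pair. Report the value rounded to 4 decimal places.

0.3041

Mismatches occur at site 8 (T↔G), site 9 (C↔T), site 13 (C↔G), site 14 (T↔A).
p = 4/16 = 0.250000.
d = −0.75 · ln(1 − (4/3)·0.250000) = −0.75 · ln(0.666667) = −0.75 · (-0.405465) = 0.3041.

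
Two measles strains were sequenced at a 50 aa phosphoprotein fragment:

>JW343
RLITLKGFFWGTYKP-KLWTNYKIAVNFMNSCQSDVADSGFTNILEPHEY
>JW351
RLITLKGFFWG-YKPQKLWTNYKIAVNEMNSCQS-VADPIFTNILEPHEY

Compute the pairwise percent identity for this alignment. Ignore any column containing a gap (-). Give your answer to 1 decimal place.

Excluding the 3 gap columns leaves 47 comparable sites.
The sequences differ at positions 28 (F/E), 39 (S/P), 40 (G/I).
44 of the 47 comparable sites match, so the percent identity is 44/47 × 100 = 93.6%.

93.6%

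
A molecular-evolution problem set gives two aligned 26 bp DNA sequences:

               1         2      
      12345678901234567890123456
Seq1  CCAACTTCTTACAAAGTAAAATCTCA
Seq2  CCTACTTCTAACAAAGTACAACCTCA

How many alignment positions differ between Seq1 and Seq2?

4

Differing sites — 3:A/T; 10:T/A; 19:A/C; 22:T/C.
That gives 4 mismatches out of 26 aligned sites, so the Hamming distance is 4.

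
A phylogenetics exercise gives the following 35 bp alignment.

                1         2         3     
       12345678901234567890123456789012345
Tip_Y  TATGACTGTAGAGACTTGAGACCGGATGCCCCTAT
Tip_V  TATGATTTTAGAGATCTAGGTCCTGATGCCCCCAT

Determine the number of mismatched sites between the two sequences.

Mismatches occur at site 6 (C→T), site 8 (G→T), site 15 (C→T), site 16 (T→C), site 18 (G→A), site 19 (A→G), site 21 (A→T), site 24 (G→T), site 33 (T→C).
That gives 9 mismatches out of 35 aligned sites, so the Hamming distance is 9.

9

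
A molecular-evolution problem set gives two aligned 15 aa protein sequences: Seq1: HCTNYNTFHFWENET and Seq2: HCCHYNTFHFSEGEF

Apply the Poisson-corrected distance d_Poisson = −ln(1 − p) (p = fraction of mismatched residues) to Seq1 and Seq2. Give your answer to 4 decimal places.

Mismatches occur at site 3 (T/C), site 4 (N/H), site 11 (W/S), site 13 (N/G), site 15 (T/F).
p = 5/15 = 0.333333.
d = −ln(1 − 0.333333) = −ln(0.666667) = 0.4055.

0.4055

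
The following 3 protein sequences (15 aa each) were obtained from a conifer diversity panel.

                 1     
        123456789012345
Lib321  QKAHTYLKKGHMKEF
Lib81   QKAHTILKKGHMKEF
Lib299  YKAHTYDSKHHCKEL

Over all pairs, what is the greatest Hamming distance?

7

Pairwise Hamming distances:
  Lib321 vs Lib81: 1
  Lib321 vs Lib299: 6
  Lib81 vs Lib299: 7
The largest is 7, between Lib81 and Lib299.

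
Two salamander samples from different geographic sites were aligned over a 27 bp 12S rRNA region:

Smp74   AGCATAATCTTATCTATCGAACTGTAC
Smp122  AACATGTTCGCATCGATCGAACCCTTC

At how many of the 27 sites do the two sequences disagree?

The sequences differ at positions 2 (G/A), 6 (A/G), 7 (A/T), 10 (T/G), 11 (T/C), 15 (T/G), 23 (T/C), 24 (G/C), 26 (A/T).
That gives 9 mismatches out of 27 aligned sites, so the Hamming distance is 9.

9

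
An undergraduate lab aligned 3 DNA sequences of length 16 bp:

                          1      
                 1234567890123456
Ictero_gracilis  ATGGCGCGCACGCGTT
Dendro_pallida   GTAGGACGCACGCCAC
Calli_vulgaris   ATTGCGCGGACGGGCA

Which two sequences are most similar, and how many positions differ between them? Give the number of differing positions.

5

Pairwise Hamming distances:
  Ictero_gracilis vs Dendro_pallida: 7
  Ictero_gracilis vs Calli_vulgaris: 5
  Dendro_pallida vs Calli_vulgaris: 9
The smallest is 5, between Ictero_gracilis and Calli_vulgaris.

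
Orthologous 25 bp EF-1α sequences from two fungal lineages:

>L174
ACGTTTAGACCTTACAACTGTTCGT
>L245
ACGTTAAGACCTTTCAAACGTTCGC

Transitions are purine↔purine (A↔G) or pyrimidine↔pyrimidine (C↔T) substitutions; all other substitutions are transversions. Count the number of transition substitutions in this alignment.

2

Differing sites — 6:T/A (Tv); 14:A/T (Tv); 18:C/A (Tv); 19:T/C (Ti); 25:T/C (Ti).
Of the 5 differences, 2 transitions and 3 transversions, so the answer is 2.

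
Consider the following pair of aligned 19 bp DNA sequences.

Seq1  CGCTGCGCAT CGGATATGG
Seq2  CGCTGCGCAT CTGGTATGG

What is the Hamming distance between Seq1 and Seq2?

Differing sites — 12:G/T; 14:A/G.
That gives 2 mismatches out of 19 aligned sites, so the Hamming distance is 2.

2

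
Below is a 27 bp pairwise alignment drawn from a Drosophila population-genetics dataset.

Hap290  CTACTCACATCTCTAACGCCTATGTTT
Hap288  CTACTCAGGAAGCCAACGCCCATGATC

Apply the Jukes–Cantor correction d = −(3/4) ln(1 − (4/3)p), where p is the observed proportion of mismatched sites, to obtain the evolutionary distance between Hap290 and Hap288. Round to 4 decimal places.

Differing sites — 8:C/G; 9:A/G; 10:T/A; 11:C/A; 12:T/G; 14:T/C; 21:T/C; 25:T/A; 27:T/C.
p = 9/27 = 0.333333.
d = −0.75 · ln(1 − (4/3)·0.333333) = −0.75 · ln(0.555556) = −0.75 · (-0.587786) = 0.4408.

0.4408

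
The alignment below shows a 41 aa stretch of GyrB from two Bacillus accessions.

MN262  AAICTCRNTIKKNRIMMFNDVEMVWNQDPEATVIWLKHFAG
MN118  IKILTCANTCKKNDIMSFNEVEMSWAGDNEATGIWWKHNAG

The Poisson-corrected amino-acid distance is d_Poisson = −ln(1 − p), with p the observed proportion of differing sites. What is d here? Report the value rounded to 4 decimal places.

0.4555

Differing sites — 1:A/I; 2:A/K; 4:C/L; 7:R/A; 10:I/C; 14:R/D; 17:M/S; 20:D/E; 24:V/S; 26:N/A; 27:Q/G; 29:P/N; 33:V/G; 36:L/W; 39:F/N.
p = 15/41 = 0.365854.
d = −ln(1 − 0.365854) = −ln(0.634146) = 0.4555.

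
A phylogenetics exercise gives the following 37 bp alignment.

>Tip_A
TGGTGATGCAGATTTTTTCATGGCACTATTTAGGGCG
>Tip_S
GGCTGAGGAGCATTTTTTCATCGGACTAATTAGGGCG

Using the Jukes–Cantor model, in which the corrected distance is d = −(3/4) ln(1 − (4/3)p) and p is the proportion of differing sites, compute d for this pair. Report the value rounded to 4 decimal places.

0.2940

Mismatches occur at site 1 (T→G), site 3 (G→C), site 7 (T→G), site 9 (C→A), site 10 (A→G), site 11 (G→C), site 22 (G→C), site 24 (C→G), site 29 (T→A).
p = 9/37 = 0.243243.
d = −0.75 · ln(1 − (4/3)·0.243243) = −0.75 · ln(0.675676) = −0.75 · (-0.392042) = 0.2940.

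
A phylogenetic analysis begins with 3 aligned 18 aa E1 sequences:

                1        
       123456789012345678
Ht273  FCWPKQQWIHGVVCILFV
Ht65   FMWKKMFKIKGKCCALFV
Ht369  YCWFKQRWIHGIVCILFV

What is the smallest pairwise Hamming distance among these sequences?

Pairwise Hamming distances:
  Ht273 vs Ht65: 9
  Ht273 vs Ht369: 4
  Ht65 vs Ht369: 10
The smallest is 4, between Ht273 and Ht369.

4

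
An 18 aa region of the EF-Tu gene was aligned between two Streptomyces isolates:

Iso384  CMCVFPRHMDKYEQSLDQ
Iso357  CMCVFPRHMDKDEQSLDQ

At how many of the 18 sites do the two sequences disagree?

1

A single mismatch occurs at site 12 (Y/D).
That gives 1 mismatch out of 18 aligned sites, so the Hamming distance is 1.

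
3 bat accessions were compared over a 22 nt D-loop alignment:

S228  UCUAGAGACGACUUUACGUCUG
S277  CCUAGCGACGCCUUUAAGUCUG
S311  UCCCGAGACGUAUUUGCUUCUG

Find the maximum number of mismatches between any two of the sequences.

Pairwise Hamming distances:
  S228 vs S277: 4
  S228 vs S311: 6
  S277 vs S311: 9
The largest is 9, between S277 and S311.

9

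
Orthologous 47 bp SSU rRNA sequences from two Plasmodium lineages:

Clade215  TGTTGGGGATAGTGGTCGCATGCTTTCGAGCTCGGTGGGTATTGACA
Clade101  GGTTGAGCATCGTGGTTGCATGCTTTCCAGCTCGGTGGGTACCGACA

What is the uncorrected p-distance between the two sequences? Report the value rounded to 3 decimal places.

0.170

Differing sites — 1:T/G; 6:G/A; 8:G/C; 11:A/C; 17:C/T; 28:G/C; 42:T/C; 43:T/C.
There are 8 differences over 47 sites, so p = 8/47 = 0.170.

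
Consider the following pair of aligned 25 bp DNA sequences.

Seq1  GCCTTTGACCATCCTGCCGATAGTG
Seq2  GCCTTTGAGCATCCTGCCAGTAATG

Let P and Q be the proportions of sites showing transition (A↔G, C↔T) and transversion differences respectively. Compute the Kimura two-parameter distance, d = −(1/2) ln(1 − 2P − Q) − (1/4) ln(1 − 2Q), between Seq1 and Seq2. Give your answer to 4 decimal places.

Mismatches occur at site 9 (C→G, transversion), site 19 (G→A, transition), site 20 (A→G, transition), site 23 (G→A, transition).
Of the 4 differences, 3 transitions and 1 transversion over 25 sites: P = 3/25 = 0.120000, Q = 1/25 = 0.040000.
d = −0.5·ln(0.720000) − 0.25·ln(0.920000) = −0.5·(-0.328504) − 0.25·(-0.083382) = 0.1851.

0.1851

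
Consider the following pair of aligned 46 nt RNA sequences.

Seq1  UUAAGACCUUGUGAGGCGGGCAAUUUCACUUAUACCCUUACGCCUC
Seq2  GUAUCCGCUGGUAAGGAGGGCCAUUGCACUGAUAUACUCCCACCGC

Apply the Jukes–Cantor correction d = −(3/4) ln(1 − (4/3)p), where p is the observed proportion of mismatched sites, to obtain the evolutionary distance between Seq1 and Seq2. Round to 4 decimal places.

0.5091

Differing sites — 1:U/G; 4:A/U; 5:G/C; 6:A/C; 7:C/G; 10:U/G; 13:G/A; 17:C/A; 22:A/C; 26:U/G; 31:U/G; 35:C/U; 36:C/A; 39:U/C; 40:A/C; 42:G/A; 45:U/G.
p = 17/46 = 0.369565.
d = −0.75 · ln(1 − (4/3)·0.369565) = −0.75 · ln(0.507247) = −0.75 · (-0.678757) = 0.5091.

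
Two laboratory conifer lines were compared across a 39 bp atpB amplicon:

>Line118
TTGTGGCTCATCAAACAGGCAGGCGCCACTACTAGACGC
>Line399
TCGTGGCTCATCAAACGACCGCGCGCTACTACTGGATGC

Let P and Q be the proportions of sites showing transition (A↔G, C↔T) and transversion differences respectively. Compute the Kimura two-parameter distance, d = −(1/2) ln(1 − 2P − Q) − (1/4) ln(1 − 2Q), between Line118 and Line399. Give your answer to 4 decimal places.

0.2911

Mismatches occur at site 2 (T/C, transition), site 17 (A/G, transition), site 18 (G/A, transition), site 19 (G/C, transversion), site 21 (A/G, transition), site 22 (G/C, transversion), site 27 (C/T, transition), site 34 (A/G, transition), site 37 (C/T, transition).
Of the 9 differences, 7 transitions and 2 transversions over 39 sites: P = 7/39 = 0.179487, Q = 2/39 = 0.051282.
d = −0.5·ln(0.589744) − 0.25·ln(0.897436) = −0.5·(-0.528067) − 0.25·(-0.108213) = 0.2911.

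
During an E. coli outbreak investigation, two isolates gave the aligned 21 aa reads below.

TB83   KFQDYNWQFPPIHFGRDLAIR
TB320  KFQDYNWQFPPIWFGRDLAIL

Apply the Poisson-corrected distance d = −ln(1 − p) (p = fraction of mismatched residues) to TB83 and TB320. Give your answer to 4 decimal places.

0.1001

Differing sites — 13:H/W; 21:R/L.
p = 2/21 = 0.095238.
d = −ln(1 − 0.095238) = −ln(0.904762) = 0.1001.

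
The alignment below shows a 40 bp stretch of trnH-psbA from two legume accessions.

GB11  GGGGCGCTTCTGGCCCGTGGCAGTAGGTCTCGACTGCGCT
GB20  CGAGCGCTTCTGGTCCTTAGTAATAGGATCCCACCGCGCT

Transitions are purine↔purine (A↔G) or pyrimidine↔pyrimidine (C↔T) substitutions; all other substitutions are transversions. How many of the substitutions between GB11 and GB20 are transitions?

Mismatches occur at site 1 (G→C, transversion), site 3 (G→A, transition), site 14 (C→T, transition), site 17 (G→T, transversion), site 19 (G→A, transition), site 21 (C→T, transition), site 23 (G→A, transition), site 28 (T→A, transversion), site 29 (C→T, transition), site 30 (T→C, transition), site 32 (G→C, transversion), site 35 (T→C, transition).
Of the 12 differences, 8 transitions and 4 transversions, so the answer is 8.

8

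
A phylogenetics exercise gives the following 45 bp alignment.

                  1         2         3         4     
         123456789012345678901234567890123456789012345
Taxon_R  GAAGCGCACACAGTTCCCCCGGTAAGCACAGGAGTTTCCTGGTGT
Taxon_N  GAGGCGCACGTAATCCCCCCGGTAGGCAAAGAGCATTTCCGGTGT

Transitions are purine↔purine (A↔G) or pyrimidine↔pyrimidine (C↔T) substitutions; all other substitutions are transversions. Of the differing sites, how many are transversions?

3

Differing sites — 3:A/G (Ti); 10:A/G (Ti); 11:C/T (Ti); 13:G/A (Ti); 15:T/C (Ti); 25:A/G (Ti); 29:C/A (Tv); 32:G/A (Ti); 33:A/G (Ti); 34:G/C (Tv); 35:T/A (Tv); 38:C/T (Ti); 40:T/C (Ti).
Of the 13 differences, 10 transitions and 3 transversions, so the answer is 3.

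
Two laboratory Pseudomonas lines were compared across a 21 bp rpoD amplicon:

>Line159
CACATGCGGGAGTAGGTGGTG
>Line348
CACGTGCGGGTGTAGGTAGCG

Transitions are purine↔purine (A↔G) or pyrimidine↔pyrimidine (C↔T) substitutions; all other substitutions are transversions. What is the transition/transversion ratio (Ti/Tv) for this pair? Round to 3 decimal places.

3.000

Mismatches occur at site 4 (A/G, transition), site 11 (A/T, transversion), site 18 (G/A, transition), site 20 (T/C, transition).
Of the 4 differences, 3 transitions and 1 transversion, so Ti/Tv = 3/1 = 3.000.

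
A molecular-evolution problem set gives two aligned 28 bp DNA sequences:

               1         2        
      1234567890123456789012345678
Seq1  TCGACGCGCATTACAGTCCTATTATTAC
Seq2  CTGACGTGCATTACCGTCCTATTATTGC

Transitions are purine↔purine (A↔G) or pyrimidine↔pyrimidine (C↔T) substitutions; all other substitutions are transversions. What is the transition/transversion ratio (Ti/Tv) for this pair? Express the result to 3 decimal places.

The sequences differ at positions 1 (T/C, transition), 2 (C/T, transition), 7 (C/T, transition), 15 (A/C, transversion), 27 (A/G, transition).
Of the 5 differences, 4 transitions and 1 transversion, so Ti/Tv = 4/1 = 4.000.

4.000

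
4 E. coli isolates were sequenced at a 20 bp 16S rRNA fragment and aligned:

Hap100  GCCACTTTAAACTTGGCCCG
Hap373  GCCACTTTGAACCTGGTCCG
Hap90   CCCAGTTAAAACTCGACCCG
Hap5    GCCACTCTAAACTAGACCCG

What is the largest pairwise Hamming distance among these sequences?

8

Pairwise Hamming distances:
  Hap100 vs Hap373: 3
  Hap100 vs Hap90: 5
  Hap100 vs Hap5: 3
  Hap373 vs Hap90: 8
  Hap373 vs Hap5: 6
  Hap90 vs Hap5: 5
The largest is 8, between Hap373 and Hap90.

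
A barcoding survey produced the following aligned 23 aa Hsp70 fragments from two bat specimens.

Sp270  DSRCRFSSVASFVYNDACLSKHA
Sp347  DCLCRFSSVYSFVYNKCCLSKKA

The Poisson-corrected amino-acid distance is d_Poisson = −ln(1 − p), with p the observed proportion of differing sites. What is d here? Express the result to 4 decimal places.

0.3023

Differing sites — 2:S/C; 3:R/L; 10:A/Y; 16:D/K; 17:A/C; 22:H/K.
p = 6/23 = 0.260870.
d = −ln(1 − 0.260870) = −ln(0.739130) = 0.3023.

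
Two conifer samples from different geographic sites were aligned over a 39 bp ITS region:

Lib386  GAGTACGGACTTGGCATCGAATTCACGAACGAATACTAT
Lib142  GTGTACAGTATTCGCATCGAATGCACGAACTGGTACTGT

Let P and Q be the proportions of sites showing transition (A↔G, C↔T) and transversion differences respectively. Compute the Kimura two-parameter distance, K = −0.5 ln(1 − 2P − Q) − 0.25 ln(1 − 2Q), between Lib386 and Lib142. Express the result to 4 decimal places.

0.3143

Mismatches occur at site 2 (A→T, transversion), site 7 (G→A, transition), site 9 (A→T, transversion), site 10 (C→A, transversion), site 13 (G→C, transversion), site 23 (T→G, transversion), site 31 (G→T, transversion), site 32 (A→G, transition), site 33 (A→G, transition), site 38 (A→G, transition).
Of the 10 differences, 4 transitions and 6 transversions over 39 sites: P = 4/39 = 0.102564, Q = 6/39 = 0.153846.
d = −0.5·ln(0.641026) − 0.25·ln(0.692308) = −0.5·(-0.444685) − 0.25·(-0.367724) = 0.3143.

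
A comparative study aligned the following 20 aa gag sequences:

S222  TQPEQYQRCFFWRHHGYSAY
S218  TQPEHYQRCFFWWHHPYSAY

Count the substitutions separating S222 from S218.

3

Mismatches occur at site 5 (Q→H), site 13 (R→W), site 16 (G→P).
That gives 3 mismatches out of 20 aligned sites, so the Hamming distance is 3.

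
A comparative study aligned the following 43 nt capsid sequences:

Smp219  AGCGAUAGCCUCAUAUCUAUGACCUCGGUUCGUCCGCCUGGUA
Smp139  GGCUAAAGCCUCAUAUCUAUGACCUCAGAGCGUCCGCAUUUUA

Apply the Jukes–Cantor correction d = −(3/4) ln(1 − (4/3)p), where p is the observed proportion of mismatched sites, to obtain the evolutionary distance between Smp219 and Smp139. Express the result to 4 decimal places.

The sequences differ at positions 1 (A/G), 4 (G/U), 6 (U/A), 27 (G/A), 29 (U/A), 30 (U/G), 38 (C/A), 40 (G/U), 41 (G/U).
p = 9/43 = 0.209302.
d = −0.75 · ln(1 − (4/3)·0.209302) = −0.75 · ln(0.720931) = −0.75 · (-0.327212) = 0.2454.

0.2454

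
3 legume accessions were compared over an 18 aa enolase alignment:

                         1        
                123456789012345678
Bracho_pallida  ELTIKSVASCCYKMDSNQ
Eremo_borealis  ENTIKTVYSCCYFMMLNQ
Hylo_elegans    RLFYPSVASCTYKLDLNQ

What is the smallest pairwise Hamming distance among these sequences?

Pairwise Hamming distances:
  Bracho_pallida vs Eremo_borealis: 6
  Bracho_pallida vs Hylo_elegans: 7
  Eremo_borealis vs Hylo_elegans: 11
The smallest is 6, between Bracho_pallida and Eremo_borealis.

6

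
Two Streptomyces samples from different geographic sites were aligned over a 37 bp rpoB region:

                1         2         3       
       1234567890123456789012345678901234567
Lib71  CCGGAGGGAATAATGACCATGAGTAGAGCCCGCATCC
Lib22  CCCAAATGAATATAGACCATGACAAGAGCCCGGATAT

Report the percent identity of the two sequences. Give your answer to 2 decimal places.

70.27%

Mismatches occur at site 3 (G↔C), site 4 (G↔A), site 6 (G↔A), site 7 (G↔T), site 13 (A↔T), site 14 (T↔A), site 23 (G↔C), site 24 (T↔A), site 33 (C↔G), site 36 (C↔A), site 37 (C↔T).
26 of the 37 sites match, so the percent identity is 26/37 × 100 = 70.27%.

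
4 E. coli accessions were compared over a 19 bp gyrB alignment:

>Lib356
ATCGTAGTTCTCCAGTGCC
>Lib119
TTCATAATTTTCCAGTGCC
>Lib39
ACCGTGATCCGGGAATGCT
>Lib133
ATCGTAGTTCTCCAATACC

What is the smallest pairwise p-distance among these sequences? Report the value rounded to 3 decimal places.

0.105

Pairwise Hamming distances:
  Lib356 vs Lib119: 4
  Lib356 vs Lib39: 9
  Lib356 vs Lib133: 2
  Lib119 vs Lib39: 11
  Lib119 vs Lib133: 6
  Lib39 vs Lib133: 9
The smallest is 2 mismatches, between Lib356 and Lib133; p = 2/19 = 0.105.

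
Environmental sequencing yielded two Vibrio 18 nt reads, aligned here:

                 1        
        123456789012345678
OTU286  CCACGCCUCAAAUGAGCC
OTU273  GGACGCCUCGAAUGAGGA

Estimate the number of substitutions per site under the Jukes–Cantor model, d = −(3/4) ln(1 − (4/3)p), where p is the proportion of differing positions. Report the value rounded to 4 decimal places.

Differing sites — 1:C/G; 2:C/G; 10:A/G; 17:C/G; 18:C/A.
p = 5/18 = 0.277778.
d = −0.75 · ln(1 − (4/3)·0.277778) = −0.75 · ln(0.629629) = −0.75 · (-0.462625) = 0.3470.

0.3470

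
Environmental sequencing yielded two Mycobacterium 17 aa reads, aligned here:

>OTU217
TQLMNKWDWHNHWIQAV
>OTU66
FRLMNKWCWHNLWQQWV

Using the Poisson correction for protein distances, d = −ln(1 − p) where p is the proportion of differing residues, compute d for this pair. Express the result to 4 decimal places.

0.4353

Mismatches occur at site 1 (T→F), site 2 (Q→R), site 8 (D→C), site 12 (H→L), site 14 (I→Q), site 16 (A→W).
p = 6/17 = 0.352941.
d = −ln(1 − 0.352941) = −ln(0.647059) = 0.4353.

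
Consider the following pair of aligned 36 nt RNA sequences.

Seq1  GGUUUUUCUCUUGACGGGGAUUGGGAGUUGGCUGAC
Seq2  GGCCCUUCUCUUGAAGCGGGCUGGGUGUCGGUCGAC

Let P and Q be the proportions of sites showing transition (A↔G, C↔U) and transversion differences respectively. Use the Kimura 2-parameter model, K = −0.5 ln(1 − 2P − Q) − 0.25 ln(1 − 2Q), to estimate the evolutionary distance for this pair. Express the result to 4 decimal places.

Differing sites — 3:U/C (Ti); 4:U/C (Ti); 5:U/C (Ti); 15:C/A (Tv); 17:G/C (Tv); 20:A/G (Ti); 21:U/C (Ti); 26:A/U (Tv); 29:U/C (Ti); 32:C/U (Ti); 33:U/C (Ti).
Of the 11 differences, 8 transitions and 3 transversions over 36 sites: P = 8/36 = 0.222222, Q = 3/36 = 0.083333.
d = −0.5·ln(0.472223) − 0.25·ln(0.833334) = −0.5·(-0.750304) − 0.25·(-0.182321) = 0.4207.

0.4207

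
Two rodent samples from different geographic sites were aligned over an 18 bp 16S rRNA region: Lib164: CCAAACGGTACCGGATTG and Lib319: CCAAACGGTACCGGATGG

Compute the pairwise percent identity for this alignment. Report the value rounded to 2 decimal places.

A single mismatch occurs at site 17 (T/G).
17 of the 18 sites match, so the percent identity is 17/18 × 100 = 94.44%.

94.44%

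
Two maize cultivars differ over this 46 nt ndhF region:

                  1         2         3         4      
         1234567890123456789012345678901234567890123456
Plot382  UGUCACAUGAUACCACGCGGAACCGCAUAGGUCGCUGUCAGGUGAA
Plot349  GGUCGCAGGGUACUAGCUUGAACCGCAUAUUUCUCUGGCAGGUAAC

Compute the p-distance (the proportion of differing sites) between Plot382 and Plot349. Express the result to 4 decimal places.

0.3261

The sequences differ at positions 1 (U/G), 5 (A/G), 8 (U/G), 10 (A/G), 14 (C/U), 16 (C/G), 17 (G/C), 18 (C/U), 19 (G/U), 30 (G/U), 31 (G/U), 34 (G/U), 38 (U/G), 44 (G/A), 46 (A/C).
There are 15 differences over 46 sites, so p = 15/46 = 0.3261.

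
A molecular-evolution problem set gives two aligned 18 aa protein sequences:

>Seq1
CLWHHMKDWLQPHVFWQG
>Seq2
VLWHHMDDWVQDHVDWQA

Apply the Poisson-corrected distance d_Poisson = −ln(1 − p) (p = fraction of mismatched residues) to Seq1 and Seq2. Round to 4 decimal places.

0.4055

Differing sites — 1:C/V; 7:K/D; 10:L/V; 12:P/D; 15:F/D; 18:G/A.
p = 6/18 = 0.333333.
d = −ln(1 − 0.333333) = −ln(0.666667) = 0.4055.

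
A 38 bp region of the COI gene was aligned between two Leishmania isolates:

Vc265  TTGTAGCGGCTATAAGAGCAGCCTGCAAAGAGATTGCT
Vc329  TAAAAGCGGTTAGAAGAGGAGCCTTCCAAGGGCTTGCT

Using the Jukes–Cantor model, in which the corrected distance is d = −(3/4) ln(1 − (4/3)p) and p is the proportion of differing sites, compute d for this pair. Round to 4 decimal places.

0.3241

The sequences differ at positions 2 (T/A), 3 (G/A), 4 (T/A), 10 (C/T), 13 (T/G), 19 (C/G), 25 (G/T), 27 (A/C), 31 (A/G), 33 (A/C).
p = 10/38 = 0.263158.
d = −0.75 · ln(1 − (4/3)·0.263158) = −0.75 · ln(0.649123) = −0.75 · (-0.432133) = 0.3241.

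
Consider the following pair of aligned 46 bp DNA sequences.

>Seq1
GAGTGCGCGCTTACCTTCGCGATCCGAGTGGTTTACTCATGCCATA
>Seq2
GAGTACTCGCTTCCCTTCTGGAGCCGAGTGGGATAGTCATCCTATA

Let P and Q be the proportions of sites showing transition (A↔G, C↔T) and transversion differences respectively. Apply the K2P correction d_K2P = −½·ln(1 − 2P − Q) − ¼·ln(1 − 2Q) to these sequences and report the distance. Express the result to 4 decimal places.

0.2902

Differing sites — 5:G/A (Ti); 7:G/T (Tv); 13:A/C (Tv); 19:G/T (Tv); 20:C/G (Tv); 23:T/G (Tv); 32:T/G (Tv); 33:T/A (Tv); 36:C/G (Tv); 41:G/C (Tv); 43:C/T (Ti).
Of the 11 differences, 2 transitions and 9 transversions over 46 sites: P = 2/46 = 0.043478, Q = 9/46 = 0.195652.
d = −0.5·ln(0.717392) − 0.25·ln(0.608696) = −0.5·(-0.332133) − 0.25·(-0.496436) = 0.2902.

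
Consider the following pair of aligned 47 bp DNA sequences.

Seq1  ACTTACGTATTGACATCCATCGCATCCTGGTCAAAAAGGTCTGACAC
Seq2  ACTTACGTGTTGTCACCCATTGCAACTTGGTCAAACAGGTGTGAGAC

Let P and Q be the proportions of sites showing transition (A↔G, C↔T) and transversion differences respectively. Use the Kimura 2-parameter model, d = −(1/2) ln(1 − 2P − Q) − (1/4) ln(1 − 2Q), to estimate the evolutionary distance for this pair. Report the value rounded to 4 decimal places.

The sequences differ at positions 9 (A/G, transition), 13 (A/T, transversion), 16 (T/C, transition), 21 (C/T, transition), 25 (T/A, transversion), 27 (C/T, transition), 36 (A/C, transversion), 41 (C/G, transversion), 45 (C/G, transversion).
Of the 9 differences, 4 transitions and 5 transversions over 47 sites: P = 4/47 = 0.085106, Q = 5/47 = 0.106383.
d = −0.5·ln(0.723405) − 0.25·ln(0.787234) = −0.5·(-0.323786) − 0.25·(-0.239230) = 0.2217.

0.2217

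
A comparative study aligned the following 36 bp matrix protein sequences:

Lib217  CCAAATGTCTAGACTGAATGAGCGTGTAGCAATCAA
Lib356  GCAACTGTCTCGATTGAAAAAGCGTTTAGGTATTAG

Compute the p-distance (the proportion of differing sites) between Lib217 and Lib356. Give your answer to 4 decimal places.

0.3056

Differing sites — 1:C/G; 5:A/C; 11:A/C; 14:C/T; 19:T/A; 20:G/A; 26:G/T; 30:C/G; 31:A/T; 34:C/T; 36:A/G.
There are 11 differences over 36 sites, so p = 11/36 = 0.3056.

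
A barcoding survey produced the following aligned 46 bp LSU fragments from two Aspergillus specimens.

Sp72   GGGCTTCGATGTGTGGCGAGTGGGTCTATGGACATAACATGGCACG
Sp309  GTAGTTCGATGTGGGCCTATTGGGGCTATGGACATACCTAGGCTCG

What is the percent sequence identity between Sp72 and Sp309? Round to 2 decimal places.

The sequences differ at positions 2 (G/T), 3 (G/A), 4 (C/G), 14 (T/G), 16 (G/C), 18 (G/T), 20 (G/T), 25 (T/G), 37 (A/C), 39 (A/T), 40 (T/A), 44 (A/T).
34 of the 46 sites match, so the percent identity is 34/46 × 100 = 73.91%.

73.91%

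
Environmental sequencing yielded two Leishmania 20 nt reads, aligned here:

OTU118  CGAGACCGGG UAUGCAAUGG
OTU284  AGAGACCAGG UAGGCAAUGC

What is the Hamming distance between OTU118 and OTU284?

4

The sequences differ at positions 1 (C/A), 8 (G/A), 13 (U/G), 20 (G/C).
That gives 4 mismatches out of 20 aligned sites, so the Hamming distance is 4.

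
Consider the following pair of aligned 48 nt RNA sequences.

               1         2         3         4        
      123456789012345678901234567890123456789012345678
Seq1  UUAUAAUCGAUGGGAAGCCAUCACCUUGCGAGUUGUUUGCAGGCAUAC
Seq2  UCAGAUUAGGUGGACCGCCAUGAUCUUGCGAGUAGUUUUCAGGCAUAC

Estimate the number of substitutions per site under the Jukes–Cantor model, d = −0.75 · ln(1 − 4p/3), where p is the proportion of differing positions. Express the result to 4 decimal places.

0.3041

Mismatches occur at site 2 (U→C), site 4 (U→G), site 6 (A→U), site 8 (C→A), site 10 (A→G), site 14 (G→A), site 15 (A→C), site 16 (A→C), site 22 (C→G), site 24 (C→U), site 34 (U→A), site 39 (G→U).
p = 12/48 = 0.250000.
d = −0.75 · ln(1 − (4/3)·0.250000) = −0.75 · ln(0.666667) = −0.75 · (-0.405465) = 0.3041.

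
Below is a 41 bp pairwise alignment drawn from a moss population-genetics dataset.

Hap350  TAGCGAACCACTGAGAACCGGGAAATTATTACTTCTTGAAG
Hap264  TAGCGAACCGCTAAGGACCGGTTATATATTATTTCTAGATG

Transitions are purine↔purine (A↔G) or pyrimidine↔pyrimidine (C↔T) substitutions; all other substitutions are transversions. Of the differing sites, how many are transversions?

6

The sequences differ at positions 10 (A/G, transition), 13 (G/A, transition), 16 (A/G, transition), 22 (G/T, transversion), 23 (A/T, transversion), 25 (A/T, transversion), 26 (T/A, transversion), 32 (C/T, transition), 37 (T/A, transversion), 40 (A/T, transversion).
Of the 10 differences, 4 transitions and 6 transversions, so the answer is 6.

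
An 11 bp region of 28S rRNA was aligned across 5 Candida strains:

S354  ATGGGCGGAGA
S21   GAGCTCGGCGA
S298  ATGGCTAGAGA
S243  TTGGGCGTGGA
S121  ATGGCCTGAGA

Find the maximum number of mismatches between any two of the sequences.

7

Pairwise Hamming distances:
  S354 vs S21: 5
  S354 vs S298: 3
  S354 vs S243: 3
  S354 vs S121: 2
  S21 vs S298: 7
  S21 vs S243: 6
  S21 vs S121: 6
  S298 vs S243: 6
  S298 vs S121: 2
  S243 vs S121: 5
The largest is 7, between S21 and S298.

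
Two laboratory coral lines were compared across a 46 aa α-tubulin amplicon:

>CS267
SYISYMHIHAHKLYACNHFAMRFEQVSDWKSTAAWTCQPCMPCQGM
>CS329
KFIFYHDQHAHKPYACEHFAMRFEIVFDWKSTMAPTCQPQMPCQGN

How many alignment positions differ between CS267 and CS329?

Mismatches occur at site 1 (S↔K), site 2 (Y↔F), site 4 (S↔F), site 6 (M↔H), site 7 (H↔D), site 8 (I↔Q), site 13 (L↔P), site 17 (N↔E), site 25 (Q↔I), site 27 (S↔F), site 33 (A↔M), site 35 (W↔P), site 40 (C↔Q), site 46 (M↔N).
That gives 14 mismatches out of 46 aligned sites, so the Hamming distance is 14.

14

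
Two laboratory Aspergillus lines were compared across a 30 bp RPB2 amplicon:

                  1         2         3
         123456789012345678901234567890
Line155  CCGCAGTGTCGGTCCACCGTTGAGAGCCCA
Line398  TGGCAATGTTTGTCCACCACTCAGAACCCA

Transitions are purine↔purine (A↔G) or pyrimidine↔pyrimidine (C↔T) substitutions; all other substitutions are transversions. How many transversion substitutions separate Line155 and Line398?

3

The sequences differ at positions 1 (C/T, transition), 2 (C/G, transversion), 6 (G/A, transition), 10 (C/T, transition), 11 (G/T, transversion), 19 (G/A, transition), 20 (T/C, transition), 22 (G/C, transversion), 26 (G/A, transition).
Of the 9 differences, 6 transitions and 3 transversions, so the answer is 3.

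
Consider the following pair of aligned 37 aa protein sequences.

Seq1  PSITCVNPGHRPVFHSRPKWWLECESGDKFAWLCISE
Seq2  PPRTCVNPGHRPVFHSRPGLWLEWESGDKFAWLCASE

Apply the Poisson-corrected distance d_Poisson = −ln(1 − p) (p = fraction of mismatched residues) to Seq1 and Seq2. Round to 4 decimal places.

0.1769

The sequences differ at positions 2 (S/P), 3 (I/R), 19 (K/G), 20 (W/L), 24 (C/W), 35 (I/A).
p = 6/37 = 0.162162.
d = −ln(1 − 0.162162) = −ln(0.837838) = 0.1769.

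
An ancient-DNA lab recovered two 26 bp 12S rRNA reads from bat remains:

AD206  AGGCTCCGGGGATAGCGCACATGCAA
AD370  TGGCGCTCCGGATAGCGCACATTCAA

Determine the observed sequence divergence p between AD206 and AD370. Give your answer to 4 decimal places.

0.2308

The sequences differ at positions 1 (A/T), 5 (T/G), 7 (C/T), 8 (G/C), 9 (G/C), 23 (G/T).
There are 6 differences over 26 sites, so p = 6/26 = 0.2308.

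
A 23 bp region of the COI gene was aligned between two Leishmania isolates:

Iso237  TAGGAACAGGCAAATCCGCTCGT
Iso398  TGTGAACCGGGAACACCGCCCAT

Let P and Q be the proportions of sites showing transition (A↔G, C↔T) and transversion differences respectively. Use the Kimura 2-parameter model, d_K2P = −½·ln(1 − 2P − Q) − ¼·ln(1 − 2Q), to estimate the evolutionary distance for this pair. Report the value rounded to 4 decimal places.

0.4679

Differing sites — 2:A/G (Ti); 3:G/T (Tv); 8:A/C (Tv); 11:C/G (Tv); 14:A/C (Tv); 15:T/A (Tv); 20:T/C (Ti); 22:G/A (Ti).
Of the 8 differences, 3 transitions and 5 transversions over 23 sites: P = 3/23 = 0.130435, Q = 5/23 = 0.217391.
d = −0.5·ln(0.521739) − 0.25·ln(0.565218) = −0.5·(-0.650588) − 0.25·(-0.570544) = 0.4679.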